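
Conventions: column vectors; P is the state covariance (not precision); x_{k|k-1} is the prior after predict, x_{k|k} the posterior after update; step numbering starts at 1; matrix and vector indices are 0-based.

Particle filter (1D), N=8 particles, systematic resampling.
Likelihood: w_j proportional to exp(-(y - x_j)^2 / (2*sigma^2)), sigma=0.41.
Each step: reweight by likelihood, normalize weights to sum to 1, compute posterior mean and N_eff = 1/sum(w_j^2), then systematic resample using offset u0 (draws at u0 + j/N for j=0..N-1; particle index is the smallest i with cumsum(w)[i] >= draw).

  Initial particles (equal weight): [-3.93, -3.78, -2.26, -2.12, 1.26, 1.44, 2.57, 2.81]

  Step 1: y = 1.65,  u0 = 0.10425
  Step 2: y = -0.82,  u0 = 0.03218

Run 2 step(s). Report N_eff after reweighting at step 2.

N_eff = 3.7861

step 1: w=[0.0000, 0.0000, 0.0000, 0.0000, 0.3946, 0.5441, 0.0500, 0.0113]  mean=1.4410  Neff=2.2011  idx=[4, 4, 4, 5, 5, 5, 5, 6]
step 2: w=[0.2948, 0.2948, 0.2948, 0.0289, 0.0289, 0.0289, 0.0289, 0.0000]  mean=1.2808  Neff=3.7861  idx=[0, 0, 0, 1, 1, 2, 2, 3]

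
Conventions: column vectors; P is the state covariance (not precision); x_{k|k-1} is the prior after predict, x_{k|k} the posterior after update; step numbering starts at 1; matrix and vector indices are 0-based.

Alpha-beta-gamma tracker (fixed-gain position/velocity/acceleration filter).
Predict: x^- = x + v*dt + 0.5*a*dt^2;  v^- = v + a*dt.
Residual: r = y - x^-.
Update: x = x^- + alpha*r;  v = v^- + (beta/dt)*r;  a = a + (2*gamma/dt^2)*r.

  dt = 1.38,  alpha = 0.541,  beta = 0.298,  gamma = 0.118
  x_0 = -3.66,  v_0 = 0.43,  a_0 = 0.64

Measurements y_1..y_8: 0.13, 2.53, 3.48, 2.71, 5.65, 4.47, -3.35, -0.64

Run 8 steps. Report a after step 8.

a_post = -1.1634

step 1: x_pred=-2.4572  r=2.5872  x^+=-1.0575  v^+=1.8719  a^+=0.9606
step 2: x_pred=2.4404  r=0.0896  x^+=2.4889  v^+=3.2169  a^+=0.9717
step 3: x_pred=7.8534  r=-4.3734  x^+=5.4874  v^+=3.6135  a^+=0.4297
step 4: x_pred=10.8832  r=-8.1732  x^+=6.4615  v^+=2.4416  a^+=-0.5831
step 5: x_pred=9.2756  r=-3.6256  x^+=7.3142  v^+=0.8540  a^+=-1.0324
step 6: x_pred=7.5096  r=-3.0396  x^+=5.8652  v^+=-1.2271  a^+=-1.4091
step 7: x_pred=2.8300  r=-6.1800  x^+=-0.5134  v^+=-4.5062  a^+=-2.1749
step 8: x_pred=-8.8029  r=8.1629  x^+=-4.3868  v^+=-5.7449  a^+=-1.1634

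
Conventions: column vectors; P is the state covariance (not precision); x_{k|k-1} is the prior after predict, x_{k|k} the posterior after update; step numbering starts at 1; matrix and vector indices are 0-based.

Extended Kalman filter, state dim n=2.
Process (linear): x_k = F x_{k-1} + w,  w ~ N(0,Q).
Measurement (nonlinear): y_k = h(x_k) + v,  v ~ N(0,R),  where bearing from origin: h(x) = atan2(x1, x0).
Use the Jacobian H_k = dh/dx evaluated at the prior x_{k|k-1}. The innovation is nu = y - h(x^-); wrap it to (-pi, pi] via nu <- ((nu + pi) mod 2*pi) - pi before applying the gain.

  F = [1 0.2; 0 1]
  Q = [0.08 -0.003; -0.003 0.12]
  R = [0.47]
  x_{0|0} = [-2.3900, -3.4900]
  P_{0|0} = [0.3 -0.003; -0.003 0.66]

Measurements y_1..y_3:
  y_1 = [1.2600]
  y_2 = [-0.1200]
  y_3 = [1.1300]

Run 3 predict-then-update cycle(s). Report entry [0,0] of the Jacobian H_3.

step 1: x^-=[-3.0880, -3.4900]  P^-=[0.4052 0.1260; 0.1260 0.7800]  H_jac=[0.1607 -0.1422]  S=[0.4905]  K=[0.0962; -0.1849]  nu=[-2.7280]  x^+=[-3.3505, -2.9857]  P^+=[0.4007 0.1347; 0.1347 0.7632]
step 2: x^-=[-3.9477, -2.9857]  P^-=[0.5651 0.2844; 0.2844 0.8832]  H_jac=[0.1219 -0.1611]  S=[0.4902]  K=[0.0470; -0.2197]  nu=[2.3741]  x^+=[-3.8361, -3.5072]  P^+=[0.5640 0.2894; 0.2894 0.8596]
step 3: x^-=[-4.5375, -3.5072]  P^-=[0.7942 0.4584; 0.4584 0.9796]  H_jac=[0.1066 -0.1380]  S=[0.4842]  K=[0.0443; -0.1782]  nu=[-2.6696]  x^+=[-4.6558, -3.0315]  P^+=[0.7932 0.4622; 0.4622 0.9642]

H_jac[0,0] = 0.1066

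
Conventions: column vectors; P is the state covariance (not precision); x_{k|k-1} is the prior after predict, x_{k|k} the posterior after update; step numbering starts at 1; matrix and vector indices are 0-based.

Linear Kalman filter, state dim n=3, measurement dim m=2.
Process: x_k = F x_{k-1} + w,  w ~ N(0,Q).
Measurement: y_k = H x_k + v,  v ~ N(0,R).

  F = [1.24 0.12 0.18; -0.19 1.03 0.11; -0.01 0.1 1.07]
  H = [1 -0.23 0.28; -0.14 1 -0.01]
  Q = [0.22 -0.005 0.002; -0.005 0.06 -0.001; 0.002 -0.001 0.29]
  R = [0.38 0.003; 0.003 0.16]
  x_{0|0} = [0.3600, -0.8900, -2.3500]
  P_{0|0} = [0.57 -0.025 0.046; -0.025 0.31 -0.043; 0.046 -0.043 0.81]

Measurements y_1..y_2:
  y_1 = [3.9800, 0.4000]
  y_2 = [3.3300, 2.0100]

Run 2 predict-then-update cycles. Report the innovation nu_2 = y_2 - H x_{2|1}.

step 1: x^-=[-0.0834, -1.2436, -2.6071]  P^-=[1.1384 -0.1201 0.2062; -0.1201 0.4174 0.0708; 0.2062 0.0708 1.2104]  S=[1.7970 -0.3699; -0.3699 0.6326]  K=[0.6700 -0.0533; 0.0362 0.7064; 0.3456 0.2493]  nu=[4.5074, 1.6059]  x^+=[2.8511, 0.0538, -0.6490]  P^+=[0.3034 0.0345 -0.1465; 0.0345 0.1183 0.0306; -0.1465 0.0306 1.0202]
step 2: x^-=[3.4250, -0.5577, -0.7175]  P^-=[0.6675 -0.0073 0.0107; -0.0073 0.2083 0.1948; 0.0107 0.1948 1.4688]  S=[1.1579 -0.0955; -0.0955 0.3797]  K=[0.5704 -0.1221; 0.0454 0.5576; 0.3723 0.5641]  nu=[-0.0224, 3.0400]  x^+=[3.0411, 1.1364, 0.9891]  P^+=[0.2718 0.0184 -0.1826; 0.0184 0.0927 0.0781; -0.1826 0.0781 1.2276]

innov = [-0.0224, 3.0400]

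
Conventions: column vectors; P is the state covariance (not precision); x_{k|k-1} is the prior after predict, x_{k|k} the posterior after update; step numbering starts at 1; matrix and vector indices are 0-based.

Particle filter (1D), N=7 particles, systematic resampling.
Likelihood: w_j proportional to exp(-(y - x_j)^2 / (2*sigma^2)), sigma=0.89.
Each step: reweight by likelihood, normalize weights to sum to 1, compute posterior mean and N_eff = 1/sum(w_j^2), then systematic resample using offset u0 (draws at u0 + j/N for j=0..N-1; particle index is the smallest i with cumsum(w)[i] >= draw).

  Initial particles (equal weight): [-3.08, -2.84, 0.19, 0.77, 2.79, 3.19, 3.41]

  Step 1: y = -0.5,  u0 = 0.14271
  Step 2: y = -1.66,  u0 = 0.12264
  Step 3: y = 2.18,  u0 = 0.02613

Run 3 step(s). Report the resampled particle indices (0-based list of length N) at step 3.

step 1: w=[0.0130, 0.0274, 0.6441, 0.3143, 0.0009, 0.0002, 0.0001]  mean=0.2497  Neff=1.9434  idx=[2, 2, 2, 2, 3, 3, 5]
step 2: w=[0.2264, 0.2264, 0.2264, 0.2264, 0.0472, 0.0472, 0.0000]  mean=0.2448  Neff=4.7743  idx=[0, 1, 1, 2, 3, 3, 5]
step 3: w=[0.1056, 0.1056, 0.1056, 0.1056, 0.1056, 0.1056, 0.3666]  mean=0.4026  Neff=4.9691  idx=[0, 1, 2, 4, 5, 6, 6]

resampled_idx = [0, 1, 2, 4, 5, 6, 6]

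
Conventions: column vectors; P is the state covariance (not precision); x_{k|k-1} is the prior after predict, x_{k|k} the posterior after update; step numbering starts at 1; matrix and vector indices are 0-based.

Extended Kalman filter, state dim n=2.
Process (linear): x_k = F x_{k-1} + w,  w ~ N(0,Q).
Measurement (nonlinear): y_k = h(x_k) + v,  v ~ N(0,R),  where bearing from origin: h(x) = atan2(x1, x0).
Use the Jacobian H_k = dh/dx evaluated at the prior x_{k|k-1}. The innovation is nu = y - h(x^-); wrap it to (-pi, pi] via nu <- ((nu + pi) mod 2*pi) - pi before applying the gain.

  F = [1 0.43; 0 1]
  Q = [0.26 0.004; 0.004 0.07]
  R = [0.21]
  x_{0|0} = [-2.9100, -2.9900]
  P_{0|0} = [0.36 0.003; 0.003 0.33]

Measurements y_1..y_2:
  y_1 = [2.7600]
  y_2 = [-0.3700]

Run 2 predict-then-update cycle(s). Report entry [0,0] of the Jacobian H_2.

H_jac[0,0] = 0.0705

step 1: x^-=[-4.1957, -2.9900]  P^-=[0.6836 0.1489; 0.1489 0.4000]  H_jac=[0.1126 -0.1581]  S=[0.2234]  K=[0.2394; -0.2080]  nu=[-1.0007]  x^+=[-4.4352, -2.7819]  P^+=[0.6708 0.1600; 0.1600 0.3903]
step 2: x^-=[-5.6315, -2.7819]  P^-=[1.1406 0.3319; 0.3319 0.4603]  H_jac=[0.0705 -0.1427]  S=[0.2184]  K=[0.1514; -0.1937]  nu=[2.3128]  x^+=[-5.2814, -3.2300]  P^+=[1.1356 0.3383; 0.3383 0.4521]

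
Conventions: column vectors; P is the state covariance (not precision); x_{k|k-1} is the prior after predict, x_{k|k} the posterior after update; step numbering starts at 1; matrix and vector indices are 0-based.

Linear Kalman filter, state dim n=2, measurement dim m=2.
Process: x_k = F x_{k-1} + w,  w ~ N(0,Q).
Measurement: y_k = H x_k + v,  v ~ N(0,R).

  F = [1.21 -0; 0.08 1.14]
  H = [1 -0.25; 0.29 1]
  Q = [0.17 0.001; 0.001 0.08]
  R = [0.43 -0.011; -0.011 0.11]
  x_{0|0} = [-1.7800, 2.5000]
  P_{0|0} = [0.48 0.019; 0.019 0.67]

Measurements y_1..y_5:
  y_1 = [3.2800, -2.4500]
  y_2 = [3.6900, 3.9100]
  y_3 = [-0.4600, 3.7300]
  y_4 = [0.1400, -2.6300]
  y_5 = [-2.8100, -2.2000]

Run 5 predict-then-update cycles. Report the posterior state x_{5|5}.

step 1: x^-=[-2.1538, 2.7076]  P^-=[0.8728 0.0737; 0.0737 0.9573]  S=[1.3258 0.0711; 0.0711 1.1834]  K=[0.6316 0.2382; -0.1699 0.8372]  nu=[6.1107, -4.5330]  x^+=[0.6264, -2.1252]  P^+=[0.2553 -0.0548; -0.0548 0.1098]
step 2: x^-=[0.7579, -2.3727]  P^-=[0.5438 -0.0499; -0.0499 0.2144]  S=[1.0121 0.0469; 0.0469 0.3412]  K=[0.5384 0.2421; -0.1302 0.6038]  nu=[2.3389, 6.0629]  x^+=[3.4851, 0.9839]  P^+=[0.2182 -0.0426; -0.0426 0.0802]
step 3: x^-=[4.2169, 1.4004]  P^-=[0.4895 -0.0366; -0.0366 0.1779]  S=[0.9489 0.0525; 0.0525 0.3078]  K=[0.5114 0.2550; -0.1166 0.5633]  nu=[-4.3268, 1.1067]  x^+=[2.2866, 2.5283]  P^+=[0.2076 -0.0378; -0.0378 0.0742]
step 4: x^-=[2.7667, 3.0652]  P^-=[0.4740 -0.0310; -0.0310 0.1709]  S=[0.9302 0.0550; 0.0550 0.3027]  K=[0.5025 0.2603; -0.1121 0.5550]  nu=[-1.8604, -6.4976]  x^+=[0.1403, -0.3327]  P^+=[0.2042 -0.0361; -0.0361 0.0728]
step 5: x^-=[0.1698, -0.3680]  P^-=[0.4690 -0.0290; -0.0290 0.1693]  S=[0.9241 0.0557; 0.0557 0.3019]  K=[0.4995 0.2621; -0.1106 0.5533]  nu=[-3.0718, -1.8812]  x^+=[-1.8577, -1.0691]  P^+=[0.2030 -0.0355; -0.0355 0.0724]

x_post = [-1.8577, -1.0691]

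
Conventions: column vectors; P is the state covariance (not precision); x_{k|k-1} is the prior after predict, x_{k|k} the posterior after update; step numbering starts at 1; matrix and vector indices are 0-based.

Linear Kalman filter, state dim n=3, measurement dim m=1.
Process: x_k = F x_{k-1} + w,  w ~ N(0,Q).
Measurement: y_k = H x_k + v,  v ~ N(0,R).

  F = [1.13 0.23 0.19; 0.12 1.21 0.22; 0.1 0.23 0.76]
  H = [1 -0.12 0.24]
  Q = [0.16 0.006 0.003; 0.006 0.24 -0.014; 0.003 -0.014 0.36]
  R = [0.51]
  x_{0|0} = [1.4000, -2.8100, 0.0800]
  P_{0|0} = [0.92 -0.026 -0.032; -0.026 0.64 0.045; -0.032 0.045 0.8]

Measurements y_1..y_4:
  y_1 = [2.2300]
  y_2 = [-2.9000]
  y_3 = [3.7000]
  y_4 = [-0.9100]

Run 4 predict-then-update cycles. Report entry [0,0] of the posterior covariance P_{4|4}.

step 1: x^-=[0.9509, -3.2145, -0.4455]  P^-=[1.3742 0.3100 0.2307; 0.3100 1.2437 0.3451; 0.2307 0.3451 0.8748]  S=[1.9689]  K=[0.7072; 0.1237; 0.2028]  nu=[1.0003]  x^+=[1.6583, -3.0908, -0.2427]  P^+=[0.3896 0.1377 -0.0516; 0.1377 1.2136 0.2957; -0.0516 0.2957 0.7938]
step 2: x^-=[1.1168, -3.5942, -0.7295]  P^-=[0.8256 0.6908 0.2841; 0.6908 2.2555 0.7627; 0.2841 0.7627 0.9885]  S=[1.3516]  K=[0.5999; 0.4463; 0.3180]  nu=[-4.2731]  x^+=[-1.4466, -5.5012, -2.0884]  P^+=[0.3391 0.3290 0.0263; 0.3290 1.9864 0.5708; 0.0263 0.5708 0.8518]
step 3: x^-=[-3.2967, -7.2895, -2.9971]  P^-=[0.9610 1.2665 0.5102; 1.2665 3.5952 1.2910; 0.5102 1.2910 1.1792]  S=[1.4573]  K=[0.6392; 0.7856; 0.4380]  nu=[6.8413]  x^+=[1.0762, -1.9146, -0.0005]  P^+=[0.3656 0.5347 0.1022; 0.5347 2.6957 0.7895; 0.1022 0.7895 0.8996]
step 4: x^-=[0.7756, -2.1877, -0.3331]  P^-=[1.1928 1.8384 0.7303; 1.8384 4.8165 1.7480; 0.7303 1.7480 1.3420]  S=[1.6581]  K=[0.6920; 1.0132; 0.5082]  nu=[-1.8682]  x^+=[-0.5172, -4.0805, -1.2825]  P^+=[0.3987 0.6758 0.1472; 0.6758 3.1144 0.8942; 0.1472 0.8942 0.9138]

P_post[0,0] = 0.3987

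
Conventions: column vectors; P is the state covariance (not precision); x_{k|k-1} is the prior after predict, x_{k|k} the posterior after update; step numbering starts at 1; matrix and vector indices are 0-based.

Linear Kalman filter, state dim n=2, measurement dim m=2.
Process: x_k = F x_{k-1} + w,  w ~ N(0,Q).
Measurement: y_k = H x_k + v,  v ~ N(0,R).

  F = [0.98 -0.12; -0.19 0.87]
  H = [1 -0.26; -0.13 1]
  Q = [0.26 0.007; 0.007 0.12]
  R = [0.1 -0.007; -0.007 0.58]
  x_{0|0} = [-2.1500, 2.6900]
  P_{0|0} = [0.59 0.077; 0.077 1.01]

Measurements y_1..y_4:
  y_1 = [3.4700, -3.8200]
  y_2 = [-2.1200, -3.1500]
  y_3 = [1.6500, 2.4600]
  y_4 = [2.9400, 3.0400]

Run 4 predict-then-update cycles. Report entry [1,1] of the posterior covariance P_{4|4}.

step 1: x^-=[-2.4298, 2.7488]  P^-=[0.8231 -0.1409; -0.1409 0.8803]  S=[1.0558 -0.4885; -0.4885 1.5109]  K=[0.8682 0.1167; -0.0882 0.5663]  nu=[6.6145, -6.8847]  x^+=[2.5098, -1.7332]  P^+=[0.1056 0.0753; 0.0753 0.3388]
step 2: x^-=[2.6676, -1.9847]  P^-=[0.3486 0.0179; 0.0179 0.3554]  S=[0.4633 -0.1262; -0.1262 0.9366]  K=[0.7624 0.0735; -0.0603 0.3688]  nu=[-5.3036, -0.8185]  x^+=[-1.4358, -1.9666]  P^+=[0.0884 0.0488; 0.0488 0.2207]
step 3: x^-=[-1.1711, -1.4381]  P^-=[0.3366 0.0102; 0.0102 0.2741]  S=[0.4498 -0.1115; -0.1115 0.8571]  K=[0.7571 0.0593; -0.0588 0.3106]  nu=[2.4471, 3.7459]  x^+=[0.9038, -0.4186]  P^+=[0.0858 0.0403; 0.0403 0.1858]
step 4: x^-=[0.9360, -0.5359]  P^-=[0.3356 0.0069; 0.0069 0.2504]  S=[0.4489 -0.1086; -0.1086 0.8343]  K=[0.7567 0.0545; -0.0592 0.2914]  nu=[1.8647, 3.6976]  x^+=[2.5484, 0.4310]  P^+=[0.0850 0.0373; 0.0373 0.1743]

P_post[1,1] = 0.1743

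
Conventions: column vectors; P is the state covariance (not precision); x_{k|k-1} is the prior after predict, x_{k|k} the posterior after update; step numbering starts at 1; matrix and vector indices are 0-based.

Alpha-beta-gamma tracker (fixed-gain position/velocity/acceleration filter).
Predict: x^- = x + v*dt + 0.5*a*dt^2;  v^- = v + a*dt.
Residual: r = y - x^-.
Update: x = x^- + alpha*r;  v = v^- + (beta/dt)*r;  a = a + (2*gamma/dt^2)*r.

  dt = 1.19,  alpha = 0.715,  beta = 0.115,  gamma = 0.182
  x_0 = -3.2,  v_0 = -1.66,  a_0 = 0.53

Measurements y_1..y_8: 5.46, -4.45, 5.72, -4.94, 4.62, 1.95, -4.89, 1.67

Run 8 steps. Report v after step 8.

step 1: x_pred=-4.8001  r=10.2601  x^+=2.5359  v^+=-0.0378  a^+=3.1673
step 2: x_pred=4.7335  r=-9.1835  x^+=-1.8327  v^+=2.8438  a^+=0.8067
step 3: x_pred=2.1227  r=3.5973  x^+=4.6948  v^+=4.1515  a^+=1.7314
step 4: x_pred=10.8610  r=-15.8010  x^+=-0.4367  v^+=4.6849  a^+=-2.3301
step 5: x_pred=3.4884  r=1.1316  x^+=4.2975  v^+=2.0214  a^+=-2.0393
step 6: x_pred=5.2590  r=-3.3090  x^+=2.8931  v^+=-0.7251  a^+=-2.8898
step 7: x_pred=-0.0160  r=-4.8740  x^+=-3.5009  v^+=-4.6351  a^+=-4.1427
step 8: x_pred=-11.9499  r=13.6199  x^+=-2.2117  v^+=-8.2486  a^+=-0.6418

v_post = -8.2486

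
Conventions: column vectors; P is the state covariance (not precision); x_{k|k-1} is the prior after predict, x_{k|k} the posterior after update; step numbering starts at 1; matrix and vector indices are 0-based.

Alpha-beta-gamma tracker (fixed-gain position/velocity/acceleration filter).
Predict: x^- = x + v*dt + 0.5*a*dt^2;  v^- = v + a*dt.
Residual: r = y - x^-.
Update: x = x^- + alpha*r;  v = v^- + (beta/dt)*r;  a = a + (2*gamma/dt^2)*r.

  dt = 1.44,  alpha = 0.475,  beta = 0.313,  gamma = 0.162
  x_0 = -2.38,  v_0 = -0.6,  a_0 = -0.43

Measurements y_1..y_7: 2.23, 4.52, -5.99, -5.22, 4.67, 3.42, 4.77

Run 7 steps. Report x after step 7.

x_post = 2.8050

step 1: x_pred=-3.6898  r=5.9198  x^+=-0.8779  v^+=0.0675  a^+=0.4950
step 2: x_pred=-0.2675  r=4.7875  x^+=2.0066  v^+=1.8209  a^+=1.2430
step 3: x_pred=5.9174  r=-11.9074  x^+=0.2614  v^+=1.0226  a^+=-0.6175
step 4: x_pred=1.0937  r=-6.3137  x^+=-1.9053  v^+=-1.2390  a^+=-1.6040
step 5: x_pred=-5.3525  r=10.0225  x^+=-0.5918  v^+=-1.3703  a^+=-0.0380
step 6: x_pred=-2.6045  r=6.0245  x^+=0.2572  v^+=-0.1156  a^+=0.9033
step 7: x_pred=1.0272  r=3.7428  x^+=2.8050  v^+=1.9987  a^+=1.4881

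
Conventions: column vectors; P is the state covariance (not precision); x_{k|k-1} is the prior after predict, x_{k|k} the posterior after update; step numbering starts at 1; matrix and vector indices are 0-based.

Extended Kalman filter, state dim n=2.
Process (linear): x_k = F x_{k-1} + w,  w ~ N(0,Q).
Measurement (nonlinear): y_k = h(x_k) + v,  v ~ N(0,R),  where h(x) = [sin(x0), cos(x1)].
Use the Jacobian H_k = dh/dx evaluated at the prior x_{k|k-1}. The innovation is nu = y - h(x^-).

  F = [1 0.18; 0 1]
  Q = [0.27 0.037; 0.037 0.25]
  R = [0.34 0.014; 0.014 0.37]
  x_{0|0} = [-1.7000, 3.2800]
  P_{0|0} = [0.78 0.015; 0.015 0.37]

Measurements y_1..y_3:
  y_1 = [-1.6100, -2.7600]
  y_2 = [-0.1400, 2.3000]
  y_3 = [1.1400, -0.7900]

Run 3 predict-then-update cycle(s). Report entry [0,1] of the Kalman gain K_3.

step 1: x^-=[-1.1096, 3.2800]  P^-=[1.0674 0.1186; 0.1186 0.6200]  H_jac=[0.4450 0.0000; 0.0000 0.1380]  S=[0.5514 0.0213; 0.0213 0.3818]  K=[0.8617 -0.0052; 0.0873 0.2192]  nu=[-0.7145, -1.7696]  x^+=[-1.7161, 2.8298]  P^+=[0.6582 0.0736; 0.0736 0.5966]
step 2: x^-=[-1.2067, 2.8298]  P^-=[0.9740 0.2180; 0.2180 0.8466]  H_jac=[0.3561 0.0000; 0.0000 -0.3068]  S=[0.4635 -0.0098; -0.0098 0.4497]  K=[0.7455 -0.1324; 0.1553 -0.5742]  nu=[0.7945, 3.2518]  x^+=[-1.0451, 1.0861]  P^+=[0.7066 0.1257; 0.1257 0.6855]
step 3: x^-=[-0.8496, 1.0861]  P^-=[1.0441 0.2861; 0.2861 0.9355]  H_jac=[0.6603 0.0000; 0.0000 -0.8848]  S=[0.7951 -0.1531; -0.1531 1.1024]  K=[0.8453 -0.1122; 0.0955 -0.7376]  nu=[1.8910, -1.2560]  x^+=[0.8898, 2.1931]  P^+=[0.4329 0.0335; 0.0335 0.3069]

K[0,1] = -0.1122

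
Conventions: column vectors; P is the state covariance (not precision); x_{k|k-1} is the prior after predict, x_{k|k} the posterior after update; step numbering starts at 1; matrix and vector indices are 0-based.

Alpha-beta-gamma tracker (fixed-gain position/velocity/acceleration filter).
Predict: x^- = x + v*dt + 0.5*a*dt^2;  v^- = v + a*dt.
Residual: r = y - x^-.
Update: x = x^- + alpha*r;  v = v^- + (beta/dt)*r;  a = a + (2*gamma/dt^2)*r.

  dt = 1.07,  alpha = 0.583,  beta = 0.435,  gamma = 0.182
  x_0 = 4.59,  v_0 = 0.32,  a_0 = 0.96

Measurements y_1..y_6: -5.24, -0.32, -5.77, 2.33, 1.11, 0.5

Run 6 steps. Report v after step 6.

step 1: x_pred=5.4820  r=-10.7220  x^+=-0.7689  v^+=-3.0117  a^+=-2.4488
step 2: x_pred=-5.3933  r=5.0733  x^+=-2.4356  v^+=-3.5695  a^+=-0.8359
step 3: x_pred=-6.7334  r=0.9634  x^+=-6.1717  v^+=-4.0722  a^+=-0.5296
step 4: x_pred=-10.8321  r=13.1621  x^+=-3.1586  v^+=0.7121  a^+=3.6551
step 5: x_pred=-0.3043  r=1.4143  x^+=0.5202  v^+=5.1980  a^+=4.1047
step 6: x_pred=8.4319  r=-7.9319  x^+=3.8076  v^+=6.3654  a^+=1.5829

v_post = 6.3654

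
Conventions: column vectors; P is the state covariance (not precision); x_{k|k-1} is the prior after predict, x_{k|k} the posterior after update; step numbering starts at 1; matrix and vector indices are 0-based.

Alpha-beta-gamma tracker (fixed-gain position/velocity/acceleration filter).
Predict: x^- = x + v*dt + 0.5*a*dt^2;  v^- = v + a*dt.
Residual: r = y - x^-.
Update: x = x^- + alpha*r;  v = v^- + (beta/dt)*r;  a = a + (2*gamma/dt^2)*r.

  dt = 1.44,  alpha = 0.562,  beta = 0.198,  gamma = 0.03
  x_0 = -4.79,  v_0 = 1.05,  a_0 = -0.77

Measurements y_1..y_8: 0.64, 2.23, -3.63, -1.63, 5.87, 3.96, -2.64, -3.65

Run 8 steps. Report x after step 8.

step 1: x_pred=-4.0763  r=4.7163  x^+=-1.4258  v^+=0.5897  a^+=-0.6335
step 2: x_pred=-1.2334  r=3.4634  x^+=0.7130  v^+=0.1536  a^+=-0.5333
step 3: x_pred=0.3813  r=-4.0113  x^+=-1.8730  v^+=-1.1659  a^+=-0.6494
step 4: x_pred=-4.2252  r=2.5952  x^+=-2.7667  v^+=-1.7442  a^+=-0.5743
step 5: x_pred=-5.8737  r=11.7437  x^+=0.7262  v^+=-0.9564  a^+=-0.2345
step 6: x_pred=-0.8941  r=4.8541  x^+=1.8339  v^+=-0.6266  a^+=-0.0940
step 7: x_pred=0.8341  r=-3.4741  x^+=-1.1183  v^+=-1.2397  a^+=-0.1946
step 8: x_pred=-3.1052  r=-0.5448  x^+=-3.4114  v^+=-1.5948  a^+=-0.2103

x_post = -3.4114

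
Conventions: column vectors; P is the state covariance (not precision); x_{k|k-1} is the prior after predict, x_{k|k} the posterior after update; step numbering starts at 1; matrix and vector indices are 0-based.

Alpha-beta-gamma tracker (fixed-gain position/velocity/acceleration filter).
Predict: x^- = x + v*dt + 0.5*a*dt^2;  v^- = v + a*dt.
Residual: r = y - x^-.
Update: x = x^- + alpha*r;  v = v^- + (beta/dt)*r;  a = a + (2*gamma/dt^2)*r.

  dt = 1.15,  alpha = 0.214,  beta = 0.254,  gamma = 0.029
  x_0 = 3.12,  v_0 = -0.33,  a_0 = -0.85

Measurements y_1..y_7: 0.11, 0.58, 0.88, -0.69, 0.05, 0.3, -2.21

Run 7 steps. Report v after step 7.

step 1: x_pred=2.1784  r=-2.0684  x^+=1.7358  v^+=-1.7644  a^+=-0.9407
step 2: x_pred=-0.9153  r=1.4953  x^+=-0.5953  v^+=-2.5159  a^+=-0.8751
step 3: x_pred=-4.0673  r=4.9473  x^+=-3.0086  v^+=-2.4296  a^+=-0.6582
step 4: x_pred=-6.2378  r=5.5478  x^+=-5.0506  v^+=-1.9612  a^+=-0.4149
step 5: x_pred=-7.5803  r=7.6303  x^+=-5.9474  v^+=-0.7530  a^+=-0.0802
step 6: x_pred=-6.8664  r=7.1664  x^+=-5.3328  v^+=0.7376  a^+=0.2341
step 7: x_pred=-4.3297  r=2.1197  x^+=-3.8761  v^+=1.4750  a^+=0.3270

v_post = 1.4750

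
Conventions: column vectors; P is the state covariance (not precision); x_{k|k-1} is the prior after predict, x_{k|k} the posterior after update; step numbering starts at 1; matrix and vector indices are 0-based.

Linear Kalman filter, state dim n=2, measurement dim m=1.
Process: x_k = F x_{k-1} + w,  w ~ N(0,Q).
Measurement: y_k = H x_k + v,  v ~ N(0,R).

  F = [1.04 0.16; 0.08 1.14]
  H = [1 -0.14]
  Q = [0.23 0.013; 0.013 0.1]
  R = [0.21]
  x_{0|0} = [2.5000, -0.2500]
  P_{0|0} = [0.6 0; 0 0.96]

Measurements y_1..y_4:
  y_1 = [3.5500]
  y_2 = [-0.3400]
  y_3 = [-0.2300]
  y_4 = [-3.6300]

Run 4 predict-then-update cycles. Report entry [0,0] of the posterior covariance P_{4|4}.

P_post[0,0] = 0.2439

step 1: x^-=[2.5600, -0.0850]  P^-=[0.9035 0.2380; 0.2380 1.3515]  S=[1.0734]  K=[0.8107; 0.0455]  nu=[0.9781]  x^+=[3.3530, -0.0405]  P^+=[0.1980 0.1984; 0.1984 1.3492]
step 2: x^-=[3.4806, 0.2221]  P^-=[0.5448 0.5134; 0.5134 1.8909]  S=[0.6481]  K=[0.7297; 0.3837]  nu=[-3.7895]  x^+=[0.7154, -1.2319]  P^+=[0.1997 0.3319; 0.3319 1.7955]
step 3: x^-=[0.5470, -1.3472]  P^-=[0.6024 0.7549; 0.7549 2.4953]  S=[0.6500]  K=[0.7643; 0.6240]  nu=[-0.9656]  x^+=[-0.1910, -1.9497]  P^+=[0.2228 0.4449; 0.4449 2.2422]
step 4: x^-=[-0.5106, -2.2379]  P^-=[0.6764 0.9737; 0.9737 3.0965]  S=[0.6745]  K=[0.8008; 0.8009]  nu=[-3.4327]  x^+=[-3.2595, -4.9873]  P^+=[0.2439 0.5411; 0.5411 2.6639]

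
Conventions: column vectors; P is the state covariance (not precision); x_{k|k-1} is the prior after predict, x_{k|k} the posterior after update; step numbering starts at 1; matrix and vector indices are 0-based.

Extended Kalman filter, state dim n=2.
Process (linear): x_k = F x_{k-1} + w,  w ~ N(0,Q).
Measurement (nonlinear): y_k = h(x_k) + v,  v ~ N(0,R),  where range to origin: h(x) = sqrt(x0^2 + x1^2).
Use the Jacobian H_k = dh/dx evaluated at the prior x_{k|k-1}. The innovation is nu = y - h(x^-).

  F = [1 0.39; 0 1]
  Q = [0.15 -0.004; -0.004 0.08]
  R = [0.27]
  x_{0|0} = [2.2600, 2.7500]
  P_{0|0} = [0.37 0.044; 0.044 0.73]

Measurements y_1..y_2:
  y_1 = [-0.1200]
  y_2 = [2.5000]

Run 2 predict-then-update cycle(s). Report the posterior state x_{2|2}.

step 1: x^-=[3.3325, 2.7500]  P^-=[0.6654 0.3247; 0.3247 0.8100]  H_jac=[0.7713 0.6365]  S=[1.3127]  K=[0.5484; 0.5835]  nu=[-4.4407]  x^+=[0.8975, 0.1589]  P^+=[0.2706 -0.0953; -0.0953 0.3630]
step 2: x^-=[0.9594, 0.1589]  P^-=[0.4015 0.0423; 0.0423 0.4430]  H_jac=[0.9866 0.1634]  S=[0.6862]  K=[0.5873; 0.1662]  nu=[1.5275]  x^+=[1.8565, 0.4128]  P^+=[0.1648 -0.0247; -0.0247 0.4241]

x_post = [1.8565, 0.4128]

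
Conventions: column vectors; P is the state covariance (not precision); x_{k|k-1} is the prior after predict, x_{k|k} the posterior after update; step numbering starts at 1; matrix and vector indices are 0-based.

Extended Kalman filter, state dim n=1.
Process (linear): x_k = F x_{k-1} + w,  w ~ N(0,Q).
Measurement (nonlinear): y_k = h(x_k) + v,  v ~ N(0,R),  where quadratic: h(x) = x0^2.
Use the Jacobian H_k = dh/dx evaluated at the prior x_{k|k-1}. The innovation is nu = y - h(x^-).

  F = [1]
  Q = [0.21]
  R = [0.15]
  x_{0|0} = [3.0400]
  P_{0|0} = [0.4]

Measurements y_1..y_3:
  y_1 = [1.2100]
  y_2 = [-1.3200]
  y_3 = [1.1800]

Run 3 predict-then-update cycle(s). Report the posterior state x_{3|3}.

step 1: x^-=[3.0400]  P^-=[0.6100]  H_jac=[6.0800]  S=[22.6995]  K=[0.1634]  nu=[-8.0316]  x^+=[1.7277]  P^+=[0.0040]
step 2: x^-=[1.7277]  P^-=[0.2140]  H_jac=[3.4555]  S=[2.7056]  K=[0.2734]  nu=[-4.3051]  x^+=[0.5509]  P^+=[0.0119]
step 3: x^-=[0.5509]  P^-=[0.2219]  H_jac=[1.1019]  S=[0.4194]  K=[0.5829]  nu=[0.8765]  x^+=[1.0619]  P^+=[0.0794]

x_post = [1.0619]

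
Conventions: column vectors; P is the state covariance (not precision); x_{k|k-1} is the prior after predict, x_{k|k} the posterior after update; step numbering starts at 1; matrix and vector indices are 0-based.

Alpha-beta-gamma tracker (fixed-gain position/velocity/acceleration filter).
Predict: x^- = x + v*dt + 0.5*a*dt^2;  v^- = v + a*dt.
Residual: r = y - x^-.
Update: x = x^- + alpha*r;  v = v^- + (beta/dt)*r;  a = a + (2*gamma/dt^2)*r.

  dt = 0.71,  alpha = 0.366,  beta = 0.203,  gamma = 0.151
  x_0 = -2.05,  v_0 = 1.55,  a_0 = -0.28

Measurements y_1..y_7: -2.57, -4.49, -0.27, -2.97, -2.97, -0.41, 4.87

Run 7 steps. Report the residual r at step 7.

resid = 7.0244

step 1: x_pred=-1.0201  r=-1.5499  x^+=-1.5873  v^+=0.9081  a^+=-1.2085
step 2: x_pred=-1.2472  r=-3.2428  x^+=-2.4341  v^+=-0.8772  a^+=-3.1512
step 3: x_pred=-3.8511  r=3.5811  x^+=-2.5404  v^+=-2.0906  a^+=-1.0058
step 4: x_pred=-4.2783  r=1.3083  x^+=-3.7995  v^+=-2.4307  a^+=-0.2220
step 5: x_pred=-5.5812  r=2.6112  x^+=-4.6255  v^+=-1.8417  a^+=1.3423
step 6: x_pred=-5.5948  r=5.1848  x^+=-3.6972  v^+=0.5937  a^+=4.4485
step 7: x_pred=-2.1544  r=7.0244  x^+=0.4165  v^+=5.7605  a^+=8.6567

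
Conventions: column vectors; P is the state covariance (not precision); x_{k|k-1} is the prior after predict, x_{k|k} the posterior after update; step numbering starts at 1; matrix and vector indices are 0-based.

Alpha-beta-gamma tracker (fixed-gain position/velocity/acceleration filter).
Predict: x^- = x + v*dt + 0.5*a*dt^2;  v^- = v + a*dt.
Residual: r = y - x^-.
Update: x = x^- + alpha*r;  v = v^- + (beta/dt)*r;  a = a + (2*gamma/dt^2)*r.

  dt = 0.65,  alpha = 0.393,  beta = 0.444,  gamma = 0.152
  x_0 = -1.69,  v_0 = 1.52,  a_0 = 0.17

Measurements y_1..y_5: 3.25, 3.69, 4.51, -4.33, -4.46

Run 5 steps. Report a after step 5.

a_post = -12.8795

step 1: x_pred=-0.6661  r=3.9161  x^+=0.8729  v^+=4.3055  a^+=2.9877
step 2: x_pred=4.3027  r=-0.6127  x^+=4.0619  v^+=5.8290  a^+=2.5469
step 3: x_pred=8.3888  r=-3.8788  x^+=6.8644  v^+=4.8350  a^+=-0.2440
step 4: x_pred=9.9556  r=-14.2856  x^+=4.3414  v^+=-5.0818  a^+=-10.5229
step 5: x_pred=-1.1847  r=-3.2753  x^+=-2.4719  v^+=-14.1589  a^+=-12.8795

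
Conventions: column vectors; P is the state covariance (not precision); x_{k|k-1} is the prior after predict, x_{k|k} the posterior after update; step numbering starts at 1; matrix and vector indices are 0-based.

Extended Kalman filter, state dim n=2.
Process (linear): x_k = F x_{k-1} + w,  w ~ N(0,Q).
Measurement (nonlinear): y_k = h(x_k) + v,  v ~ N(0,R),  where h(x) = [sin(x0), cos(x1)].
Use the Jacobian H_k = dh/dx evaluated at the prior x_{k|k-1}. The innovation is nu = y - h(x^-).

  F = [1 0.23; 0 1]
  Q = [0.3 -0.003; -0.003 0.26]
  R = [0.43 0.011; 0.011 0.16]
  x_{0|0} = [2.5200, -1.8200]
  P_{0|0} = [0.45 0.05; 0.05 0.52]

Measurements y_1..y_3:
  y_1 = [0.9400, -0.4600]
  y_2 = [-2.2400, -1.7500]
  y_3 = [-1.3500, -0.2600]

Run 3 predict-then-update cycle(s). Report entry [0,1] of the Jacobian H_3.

step 1: x^-=[2.1014, -1.8200]  P^-=[0.8005 0.1666; 0.1666 0.7800]  H_jac=[-0.5061 0.0000; 0.0000 0.9691]  S=[0.6350 -0.0707; -0.0707 0.8926]  K=[-0.6233 0.1315; -0.0388 0.8438]  nu=[0.0775, -0.2134]  x^+=[2.0250, -2.0031]  P^+=[0.5268 0.0146; 0.0146 0.1389]
step 2: x^-=[1.5643, -2.0031]  P^-=[0.8409 0.0436; 0.0436 0.3989]  H_jac=[0.0065 0.0000; 0.0000 0.9080]  S=[0.4300 0.0113; 0.0113 0.4889]  K=[0.0105 0.0807; -0.0187 0.7413]  nu=[-3.2400, -1.3311]  x^+=[1.4228, -2.9290]  P^+=[0.8376 0.0143; 0.0143 0.1304]
step 3: x^-=[0.7491, -2.9290]  P^-=[1.1511 0.0413; 0.0413 0.3904]  H_jac=[0.7323 0.0000; 0.0000 0.2110]  S=[1.0473 0.0174; 0.0174 0.1774]  K=[0.8054 -0.0298; 0.0212 0.4622]  nu=[-2.0310, 0.7175]  x^+=[-0.9080, -2.6405]  P^+=[0.4725 0.0194; 0.0194 0.3517]

H_jac[0,1] = 0.0000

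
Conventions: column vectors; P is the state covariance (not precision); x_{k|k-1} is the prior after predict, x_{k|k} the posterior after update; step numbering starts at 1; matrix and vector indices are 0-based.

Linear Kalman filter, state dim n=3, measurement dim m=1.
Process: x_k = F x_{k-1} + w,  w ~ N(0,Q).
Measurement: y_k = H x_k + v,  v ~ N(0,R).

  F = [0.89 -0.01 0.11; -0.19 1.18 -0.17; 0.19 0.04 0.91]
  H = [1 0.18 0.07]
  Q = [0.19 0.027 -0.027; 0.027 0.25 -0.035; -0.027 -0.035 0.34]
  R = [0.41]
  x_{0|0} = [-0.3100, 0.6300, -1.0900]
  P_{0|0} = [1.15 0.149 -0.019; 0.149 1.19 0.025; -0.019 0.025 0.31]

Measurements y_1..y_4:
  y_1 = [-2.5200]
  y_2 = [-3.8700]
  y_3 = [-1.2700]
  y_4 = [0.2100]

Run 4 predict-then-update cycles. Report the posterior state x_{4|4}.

step 1: x^-=[-0.4021, 0.9876, -1.0256]  P^-=[1.0984 -0.0240 0.1871; -0.0240 1.8794 -0.0055; 0.1871 -0.0055 0.6376]  S=[1.5898]  K=[0.6964; 0.1975; 0.1452]  nu=[-2.2239]  x^+=[-1.9508, 0.5485, -1.3484]  P^+=[0.3273 -0.2426 0.0264; -0.2426 1.8174 -0.0510; 0.0264 -0.0510 0.6041]
step 2: x^-=[-1.8900, 1.2471, -1.5758]  P^-=[0.4664 -0.3276 0.1021; -0.3276 2.9407 -0.1669; 0.1021 -0.1669 0.8567]  S=[0.8680]  K=[0.4776; 0.2190; 0.1521]  nu=[-2.0941]  x^+=[-2.8902, 0.7886, -1.8943]  P^+=[0.2684 -0.4184 0.0390; -0.4184 2.8991 -0.1958; 0.0390 -0.1958 0.8367]
step 3: x^-=[-2.7885, 1.8017, -2.2414]  P^-=[0.4285 -0.5409 0.1202; -0.5409 4.5893 -0.3449; 0.1202 -0.3449 1.0401]  S=[0.8057]  K=[0.4215; 0.3240; 0.1625]  nu=[1.3511]  x^+=[-2.2191, 2.2394, -2.0218]  P^+=[0.2854 -0.6509 0.0650; -0.6509 4.5047 -0.3873; 0.0650 -0.3873 1.0188]
step 4: x^-=[-2.2198, 3.4079, -2.1719]  P^-=[0.4540 -0.8404 0.1554; -0.8404 7.0136 -0.5579; 0.1554 -0.5579 1.1856]  S=[0.8022]  K=[0.3909; 0.4774; 0.1719]  nu=[1.9684]  x^+=[-1.4502, 4.3476, -1.8335]  P^+=[0.3314 -0.9901 0.1014; -0.9901 6.8307 -0.6237; 0.1014 -0.6237 1.1618]

x_post = [-1.4502, 4.3476, -1.8335]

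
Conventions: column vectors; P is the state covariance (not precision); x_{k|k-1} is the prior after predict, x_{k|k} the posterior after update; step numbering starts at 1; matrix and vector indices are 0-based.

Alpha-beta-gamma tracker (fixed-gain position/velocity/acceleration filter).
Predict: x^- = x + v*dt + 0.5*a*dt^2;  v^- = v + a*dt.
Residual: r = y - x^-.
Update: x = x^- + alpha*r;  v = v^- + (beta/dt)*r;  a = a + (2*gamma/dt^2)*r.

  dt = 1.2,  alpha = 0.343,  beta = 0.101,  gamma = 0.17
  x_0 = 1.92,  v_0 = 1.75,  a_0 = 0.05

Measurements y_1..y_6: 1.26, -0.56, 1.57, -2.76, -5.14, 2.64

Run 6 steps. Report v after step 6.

step 1: x_pred=4.0560  r=-2.7960  x^+=3.0970  v^+=1.5747  a^+=-0.6102
step 2: x_pred=4.5473  r=-5.1073  x^+=2.7955  v^+=0.4126  a^+=-1.8160
step 3: x_pred=1.9830  r=-0.4130  x^+=1.8414  v^+=-1.8014  a^+=-1.9136
step 4: x_pred=-1.6981  r=-1.0619  x^+=-2.0623  v^+=-4.1871  a^+=-2.1643
step 5: x_pred=-8.6451  r=3.5051  x^+=-7.4429  v^+=-6.4892  a^+=-1.3367
step 6: x_pred=-16.1923  r=18.8323  x^+=-9.7329  v^+=-6.5082  a^+=3.1098

v_post = -6.5082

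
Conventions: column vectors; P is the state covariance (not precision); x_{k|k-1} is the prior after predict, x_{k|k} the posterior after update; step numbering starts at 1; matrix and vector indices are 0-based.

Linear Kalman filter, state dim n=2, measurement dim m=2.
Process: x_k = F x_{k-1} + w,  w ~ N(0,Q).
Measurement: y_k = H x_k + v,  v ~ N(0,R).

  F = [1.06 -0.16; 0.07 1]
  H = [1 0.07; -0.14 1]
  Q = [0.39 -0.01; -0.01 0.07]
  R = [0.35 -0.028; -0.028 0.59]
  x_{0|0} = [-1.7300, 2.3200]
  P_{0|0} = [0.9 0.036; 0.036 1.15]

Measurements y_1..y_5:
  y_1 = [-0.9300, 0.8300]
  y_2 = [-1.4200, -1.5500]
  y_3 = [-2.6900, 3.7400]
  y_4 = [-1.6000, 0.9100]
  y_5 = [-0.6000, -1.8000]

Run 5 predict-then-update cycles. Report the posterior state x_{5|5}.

x_post = [-1.0953, -0.1476]

step 1: x^-=[-2.2050, 2.1989]  P^-=[1.4185 -0.0895; -0.0895 1.2295]  S=[1.7620 -0.2291; -0.2291 1.8723]  K=[0.7941 -0.0567; 0.0857 0.6738]  nu=[1.1211, -1.6776]  x^+=[-1.2197, 1.1646]  P^+=[0.2807 -0.0164; -0.0164 0.3929]
step 2: x^-=[-1.4792, 1.0792]  P^-=[0.7210 -0.0692; -0.0692 0.4619]  S=[1.0636 -0.1651; -0.1651 1.0855]  K=[0.6647 -0.0556; 0.0336 0.4396]  nu=[-0.0164, -2.8363]  x^+=[-1.3323, -0.1682]  P^+=[0.2355 -0.0185; -0.0185 0.2558]
step 3: x^-=[-1.3853, -0.2615]  P^-=[0.6674 -0.0528; -0.0528 0.3244]  S=[1.0116 -0.1510; -0.1510 0.9423]  K=[0.6484 -0.0513; 0.0234 0.3559]  nu=[-1.2864, 3.8076]  x^+=[-2.4147, 1.0635]  P^+=[0.2295 -0.0163; -0.0163 0.2070]
step 4: x^-=[-2.7298, 0.8944]  P^-=[0.6587 -0.0432; -0.0432 0.2759]  S=[1.0040 -0.1437; -0.1437 0.8909]  K=[0.6462 -0.0478; 0.0220 0.3200]  nu=[1.0671, -0.3666]  x^+=[-2.0226, 0.8006]  P^+=[0.2285 -0.0143; -0.0143 0.1862]
step 5: x^-=[-2.2721, 0.6590]  P^-=[0.6564 -0.0378; -0.0378 0.2553]  S=[1.0023 -0.1395; -0.1395 0.8688]  K=[0.6459 -0.0456; 0.0223 0.3036]  nu=[1.6259, -2.7771]  x^+=[-1.0953, -0.1476]  P^+=[0.2282 -0.0130; -0.0130 0.1766]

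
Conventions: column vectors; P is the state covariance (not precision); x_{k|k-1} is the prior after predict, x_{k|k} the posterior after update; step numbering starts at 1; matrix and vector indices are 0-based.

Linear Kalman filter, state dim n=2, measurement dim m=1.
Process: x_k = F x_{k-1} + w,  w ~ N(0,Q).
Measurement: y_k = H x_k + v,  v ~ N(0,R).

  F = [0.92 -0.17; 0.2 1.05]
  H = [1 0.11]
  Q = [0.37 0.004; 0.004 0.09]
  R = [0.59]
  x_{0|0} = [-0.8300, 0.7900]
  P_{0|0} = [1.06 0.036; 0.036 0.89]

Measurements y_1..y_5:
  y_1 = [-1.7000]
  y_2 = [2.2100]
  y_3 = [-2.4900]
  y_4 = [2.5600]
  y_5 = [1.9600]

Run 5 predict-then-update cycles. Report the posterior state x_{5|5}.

x_post = [1.4884, -0.2212]

step 1: x^-=[-0.8979, 0.6635]  P^-=[1.2816 0.0737; 0.0737 1.1287]  S=[1.9015]  K=[0.6783; 0.1041]  nu=[-0.8751]  x^+=[-1.4914, 0.5724]  P^+=[0.4068 -0.0605; -0.0605 1.1082]
step 2: x^-=[-1.4694, 0.3028]  P^-=[0.7653 -0.1753; -0.1753 1.3026]  S=[1.3325]  K=[0.5599; -0.0240]  nu=[3.6461]  x^+=[0.5719, 0.2151]  P^+=[0.3476 -0.1574; -0.1574 1.3018]
step 3: x^-=[0.4896, 0.3402]  P^-=[0.7511 -0.3111; -0.3111 1.4731]  S=[1.2905]  K=[0.5555; -0.1155]  nu=[-3.0170]  x^+=[-1.1864, 0.6887]  P^+=[0.3529 -0.2283; -0.2283 1.4559]
step 4: x^-=[-1.2086, 0.4859]  P^-=[0.7821 -0.4037; -0.4037 1.6133]  S=[1.3029]  K=[0.5662; -0.1737]  nu=[3.7151]  x^+=[0.8951, -0.1593]  P^+=[0.3644 -0.2756; -0.2756 1.5740]
step 5: x^-=[0.8506, 0.0118]  P^-=[0.8101 -0.4668; -0.4668 1.7242]  S=[1.3183]  K=[0.5756; -0.2102]  nu=[1.1081]  x^+=[1.4884, -0.2212]  P^+=[0.3734 -0.3073; -0.3073 1.6659]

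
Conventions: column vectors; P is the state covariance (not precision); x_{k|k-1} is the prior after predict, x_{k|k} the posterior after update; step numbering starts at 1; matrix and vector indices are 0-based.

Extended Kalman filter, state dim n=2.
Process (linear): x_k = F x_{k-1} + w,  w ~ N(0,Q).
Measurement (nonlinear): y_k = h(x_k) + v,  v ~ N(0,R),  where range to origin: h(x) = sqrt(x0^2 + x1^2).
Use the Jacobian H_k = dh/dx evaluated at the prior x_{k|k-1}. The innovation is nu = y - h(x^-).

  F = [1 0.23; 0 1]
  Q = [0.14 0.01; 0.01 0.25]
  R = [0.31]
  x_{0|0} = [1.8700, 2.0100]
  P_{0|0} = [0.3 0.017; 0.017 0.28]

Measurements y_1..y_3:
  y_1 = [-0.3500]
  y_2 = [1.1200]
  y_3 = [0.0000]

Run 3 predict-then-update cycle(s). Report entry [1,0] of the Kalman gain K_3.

K[1,0] = 0.4340

step 1: x^-=[2.3323, 2.0100]  P^-=[0.4626 0.0914; 0.0914 0.5300]  H_jac=[0.7575 0.6528]  S=[0.8917]  K=[0.4599; 0.4656]  nu=[-3.4289]  x^+=[0.7553, 0.4133]  P^+=[0.2740 -0.0996; -0.0996 0.3366]
step 2: x^-=[0.8504, 0.4133]  P^-=[0.3860 -0.0121; -0.0121 0.5866]  H_jac=[0.8994 0.4372]  S=[0.7248]  K=[0.4717; 0.3388]  nu=[0.1745]  x^+=[0.9327, 0.4724]  P^+=[0.2248 -0.1280; -0.1280 0.5035]
step 3: x^-=[1.0414, 0.4724]  P^-=[0.3325 -0.0022; -0.0022 0.7535]  H_jac=[0.9107 0.4132]  S=[0.7128]  K=[0.4236; 0.4340]  nu=[-1.1435]  x^+=[0.5569, -0.0238]  P^+=[0.2046 -0.1332; -0.1332 0.6192]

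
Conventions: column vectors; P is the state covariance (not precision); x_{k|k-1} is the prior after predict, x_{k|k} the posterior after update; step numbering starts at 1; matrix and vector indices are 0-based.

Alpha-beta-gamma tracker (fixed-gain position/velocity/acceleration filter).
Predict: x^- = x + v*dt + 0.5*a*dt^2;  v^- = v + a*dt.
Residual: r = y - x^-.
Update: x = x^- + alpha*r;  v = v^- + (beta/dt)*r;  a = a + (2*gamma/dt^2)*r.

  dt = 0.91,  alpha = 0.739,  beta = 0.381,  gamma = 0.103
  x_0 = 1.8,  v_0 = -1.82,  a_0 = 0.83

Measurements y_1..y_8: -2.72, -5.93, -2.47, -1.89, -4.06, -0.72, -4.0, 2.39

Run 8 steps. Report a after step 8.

a_post = 0.6950

step 1: x_pred=0.4875  r=-3.2075  x^+=-1.8829  v^+=-2.4076  a^+=0.0321
step 2: x_pred=-4.0605  r=-1.8695  x^+=-5.4421  v^+=-3.1611  a^+=-0.4330
step 3: x_pred=-8.4979  r=6.0279  x^+=-4.0433  v^+=-1.0313  a^+=1.0666
step 4: x_pred=-4.5402  r=2.6502  x^+=-2.5817  v^+=1.0488  a^+=1.7258
step 5: x_pred=-0.9127  r=-3.1473  x^+=-3.2386  v^+=1.3016  a^+=0.9429
step 6: x_pred=-1.6637  r=0.9437  x^+=-0.9663  v^+=2.5548  a^+=1.1776
step 7: x_pred=1.8461  r=-5.8461  x^+=-2.4742  v^+=1.1787  a^+=-0.2766
step 8: x_pred=-1.5160  r=3.9060  x^+=1.3705  v^+=2.5624  a^+=0.6950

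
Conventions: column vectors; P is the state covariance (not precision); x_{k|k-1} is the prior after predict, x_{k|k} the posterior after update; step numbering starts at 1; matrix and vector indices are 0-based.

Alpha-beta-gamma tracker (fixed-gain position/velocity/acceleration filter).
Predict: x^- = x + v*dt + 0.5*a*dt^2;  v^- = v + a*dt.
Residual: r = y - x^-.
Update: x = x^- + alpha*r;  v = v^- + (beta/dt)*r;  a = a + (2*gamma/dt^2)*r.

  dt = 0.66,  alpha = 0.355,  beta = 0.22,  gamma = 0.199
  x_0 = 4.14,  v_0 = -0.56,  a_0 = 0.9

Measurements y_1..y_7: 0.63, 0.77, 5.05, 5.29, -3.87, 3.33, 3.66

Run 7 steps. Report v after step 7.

v_post = 2.8473

step 1: x_pred=3.9664  r=-3.3364  x^+=2.7820  v^+=-1.0781  a^+=-2.1484
step 2: x_pred=1.6025  r=-0.8325  x^+=1.3070  v^+=-2.7736  a^+=-2.9091
step 3: x_pred=-1.1572  r=6.2072  x^+=1.0463  v^+=-2.6245  a^+=2.7624
step 4: x_pred=-0.0842  r=5.3742  x^+=1.8237  v^+=0.9900  a^+=7.6727
step 5: x_pred=4.1482  r=-8.0182  x^+=1.3017  v^+=3.3813  a^+=0.3466
step 6: x_pred=3.6089  r=-0.2789  x^+=3.5099  v^+=3.5171  a^+=0.0918
step 7: x_pred=5.8511  r=-2.1911  x^+=5.0733  v^+=2.8473  a^+=-1.9102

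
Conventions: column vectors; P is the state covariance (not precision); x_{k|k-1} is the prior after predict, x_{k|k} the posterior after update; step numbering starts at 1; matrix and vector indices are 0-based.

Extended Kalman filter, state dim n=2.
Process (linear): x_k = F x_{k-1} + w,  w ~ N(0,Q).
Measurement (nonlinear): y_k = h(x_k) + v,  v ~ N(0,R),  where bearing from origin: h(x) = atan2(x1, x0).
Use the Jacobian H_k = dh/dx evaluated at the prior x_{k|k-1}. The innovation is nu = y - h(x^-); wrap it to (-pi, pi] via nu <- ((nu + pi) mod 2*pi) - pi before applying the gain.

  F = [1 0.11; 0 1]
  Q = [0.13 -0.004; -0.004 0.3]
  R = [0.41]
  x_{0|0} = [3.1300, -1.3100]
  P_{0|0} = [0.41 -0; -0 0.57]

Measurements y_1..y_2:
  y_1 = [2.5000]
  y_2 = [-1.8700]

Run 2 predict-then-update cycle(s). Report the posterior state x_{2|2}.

step 1: x^-=[2.9859, -1.3100]  P^-=[0.5469 0.0587; 0.0587 0.8700]  H_jac=[0.1232 0.2808]  S=[0.4910]  K=[0.1708; 0.5124]  nu=[2.9134]  x^+=[3.4836, 0.1828]  P^+=[0.5326 0.0157; 0.0157 0.7411]
step 2: x^-=[3.5037, 0.1828]  P^-=[0.6750 0.0932; 0.0932 1.0411]  H_jac=[-0.0148 0.2846]  S=[0.4937]  K=[0.0335; 0.5974]  nu=[-1.9221]  x^+=[3.4394, -0.9655]  P^+=[0.6744 0.0834; 0.0834 0.8649]

x_post = [3.4394, -0.9655]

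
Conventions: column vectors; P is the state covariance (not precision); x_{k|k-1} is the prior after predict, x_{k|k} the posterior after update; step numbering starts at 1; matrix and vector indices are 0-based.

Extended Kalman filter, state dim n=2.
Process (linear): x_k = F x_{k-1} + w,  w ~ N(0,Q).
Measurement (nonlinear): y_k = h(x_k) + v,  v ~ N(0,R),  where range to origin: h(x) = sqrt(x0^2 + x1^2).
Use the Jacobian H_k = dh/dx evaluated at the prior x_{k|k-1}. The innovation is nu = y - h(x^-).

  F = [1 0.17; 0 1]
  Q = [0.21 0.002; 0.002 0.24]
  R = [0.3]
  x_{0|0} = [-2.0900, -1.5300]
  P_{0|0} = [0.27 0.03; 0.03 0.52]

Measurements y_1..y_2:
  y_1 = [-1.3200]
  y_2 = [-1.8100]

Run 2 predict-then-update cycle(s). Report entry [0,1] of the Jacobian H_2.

H_jac[0,1] = 0.9462

step 1: x^-=[-2.3501, -1.5300]  P^-=[0.5052 0.1204; 0.1204 0.7600]  H_jac=[-0.8380 -0.5456]  S=[0.9912]  K=[-0.4935; -0.5201]  nu=[-4.1243]  x^+=[-0.3150, 0.6152]  P^+=[0.2639 -0.1340; -0.1340 0.4918]
step 2: x^-=[-0.2104, 0.6152]  P^-=[0.4425 -0.0484; -0.0484 0.7318]  H_jac=[-0.3236 0.9462]  S=[1.0312]  K=[-0.1833; 0.6867]  nu=[-2.4602]  x^+=[0.2405, -1.0742]  P^+=[0.4079 0.0814; 0.0814 0.2456]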